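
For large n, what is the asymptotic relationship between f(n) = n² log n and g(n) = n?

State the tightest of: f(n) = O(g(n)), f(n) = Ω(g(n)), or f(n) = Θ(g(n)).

n² log n vs n: f(n) = Ω(g(n)) but not O(g(n)) — n² log n grows strictly faster than n.

Answer: f(n) = Ω(g(n)) but not O(g(n)) — n² log n grows strictly faster than n.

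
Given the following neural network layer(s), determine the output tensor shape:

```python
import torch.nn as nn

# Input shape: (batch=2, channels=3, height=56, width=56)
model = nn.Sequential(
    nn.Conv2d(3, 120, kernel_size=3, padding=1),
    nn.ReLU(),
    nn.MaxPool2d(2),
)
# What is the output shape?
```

Input: (2, 3, 56, 56) -> after Conv2d: (2, 120, 56, 56) -> after ReLU: (2, 120, 56, 56) -> Output: (2, 120, 28, 28)

Answer: (2, 120, 28, 28)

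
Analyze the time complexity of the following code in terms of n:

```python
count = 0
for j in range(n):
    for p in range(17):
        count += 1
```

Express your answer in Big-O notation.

Each loop level contributes: n × 1. Multiplying the contributions gives O(n).

Answer: O(n)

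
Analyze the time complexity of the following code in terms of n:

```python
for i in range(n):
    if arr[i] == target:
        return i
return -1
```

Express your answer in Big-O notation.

This is Linear search in an array. Time complexity: O(n).

Answer: O(n)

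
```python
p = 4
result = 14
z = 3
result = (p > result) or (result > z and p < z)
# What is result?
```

Trace:
`p = 4` → p = 4
`result = 14` → result = 14
`z = 3` → z = 3
`result = (p > result) or (result > z and p < z)` → result = False
So result = False

Answer: False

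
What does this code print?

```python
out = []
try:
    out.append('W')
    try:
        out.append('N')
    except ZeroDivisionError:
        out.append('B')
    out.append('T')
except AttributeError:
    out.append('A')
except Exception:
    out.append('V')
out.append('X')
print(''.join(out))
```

Execution trace: 'W' (try body) → 'N' (inner try body, no exception) → 'T' (try body, no exception) → 'X' (after the try/except). Output: WNTX

Answer: WNTX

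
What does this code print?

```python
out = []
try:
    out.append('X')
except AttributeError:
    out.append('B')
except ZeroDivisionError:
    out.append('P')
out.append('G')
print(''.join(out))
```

Execution trace: 'X' (try body, no exception) → 'G' (after the try/except). Output: XG

Answer: XG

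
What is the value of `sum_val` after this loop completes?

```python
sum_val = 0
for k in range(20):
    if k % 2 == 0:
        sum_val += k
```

Sum of even numbers 0 to 19
`sum_val` takes the values: 0 → 2 → 6 → 12 → 20 → 30 → 42 → 56 → 72 → 90

Answer: 90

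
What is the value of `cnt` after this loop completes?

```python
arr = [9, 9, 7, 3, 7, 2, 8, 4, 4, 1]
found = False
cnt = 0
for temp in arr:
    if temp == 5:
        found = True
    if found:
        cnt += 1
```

Count elements after first 5 in [9, 9, 7, 3, 7, 2, 8, 4, 4, 1]
`cnt` takes the values: 0

Answer: 0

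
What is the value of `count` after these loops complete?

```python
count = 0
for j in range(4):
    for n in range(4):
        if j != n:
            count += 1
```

4² - 4 (exclude diagonal)
`count` takes the values: 0 → 1 → 2 → 3 → 4 → 5 → 6 → 7 → 8 → 9 → 10 → 11 → 12

Answer: 12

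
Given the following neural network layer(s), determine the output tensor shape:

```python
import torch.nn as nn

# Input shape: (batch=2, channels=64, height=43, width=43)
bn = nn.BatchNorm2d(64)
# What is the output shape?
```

Input: (2, 64, 43, 43) -> Output: (2, 64, 43, 43)

Answer: (2, 64, 43, 43)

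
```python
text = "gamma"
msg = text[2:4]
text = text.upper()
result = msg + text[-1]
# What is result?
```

Trace:
`text = "gamma"` → text = 'gamma'
`msg = text[2:4]` → msg = 'mm'
`text = text.upper()` → text = 'GAMMA'
`result = msg + text[-1]` → result = 'mmA'
So result = 'mmA'

Answer: 'mmA'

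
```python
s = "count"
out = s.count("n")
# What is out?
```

Trace:
`s = "count"` → s = 'count'
`out = s.count("n")` → out = 1
So out = 1

Answer: 1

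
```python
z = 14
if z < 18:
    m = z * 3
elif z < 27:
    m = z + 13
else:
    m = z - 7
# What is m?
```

Trace:
`z = 14` → z = 14
`if z < 18: ...` → z < 18 is True → m = 42
So m = 42

Answer: 42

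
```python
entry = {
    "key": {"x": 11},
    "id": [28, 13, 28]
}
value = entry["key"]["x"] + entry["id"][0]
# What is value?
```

Trace:
`entry = { ...` → entry = {'key': {'x': 11}, 'id': [28, 13, 28]}
`value = entry["key"]["x"] + entry["id"][0]` → value = 39
So value = 39

Answer: 39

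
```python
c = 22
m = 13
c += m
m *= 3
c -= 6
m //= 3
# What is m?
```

Trace:
`c = 22` → c = 22
`m = 13` → m = 13
`c += m` → c = 35
`m *= 3` → m = 39
`c -= 6` → c = 29
`m //= 3` → m = 13
So m = 13

Answer: 13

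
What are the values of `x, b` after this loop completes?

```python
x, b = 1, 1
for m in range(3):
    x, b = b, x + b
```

Fibonacci: after 3 iterations
`x, b` takes the values: (1, 1) → (1, 2) → (2, 3) → (3, 5)

Answer: 3, 5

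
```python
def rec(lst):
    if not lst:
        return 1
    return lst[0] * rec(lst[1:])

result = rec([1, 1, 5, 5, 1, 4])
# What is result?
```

Product over [1, 1, 5, 5, 1, 4] = 1 * 1 * 5 * 5 * 1 * 4 = 100

Answer: 100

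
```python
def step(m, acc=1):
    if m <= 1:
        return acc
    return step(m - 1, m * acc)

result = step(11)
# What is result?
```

Accumulator trace (n, acc): (11, 1) -> (10, 11) -> (9, 110) -> (8, 990) -> (7, 7920) -> (6, 55440) -> (5, 332640) -> (4, 1663200) -> (3, 6652800) -> (2, 19958400) -> (1, 39916800) -> return 39916800

Answer: 39916800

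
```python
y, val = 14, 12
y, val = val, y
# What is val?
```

Trace:
`y, val = 14, 12` → y = 14; val = 12
`y, val = val, y` → y = 12; val = 14
So val = 14

Answer: 14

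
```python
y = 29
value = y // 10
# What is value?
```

Trace:
`y = 29` → y = 29
`value = y // 10` → value = 2
So value = 2

Answer: 2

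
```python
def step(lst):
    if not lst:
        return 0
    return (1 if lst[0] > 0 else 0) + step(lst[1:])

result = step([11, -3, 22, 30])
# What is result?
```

Count of positive elements in [11, -3, 22, 30] = 3

Answer: 3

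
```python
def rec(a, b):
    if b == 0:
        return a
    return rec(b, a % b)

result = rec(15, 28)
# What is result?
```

rec(15, 28) -> rec(28, 15) -> rec(15, 13) -> rec(13, 2) -> rec(2, 1) -> rec(1, 0) -> 1

Answer: 1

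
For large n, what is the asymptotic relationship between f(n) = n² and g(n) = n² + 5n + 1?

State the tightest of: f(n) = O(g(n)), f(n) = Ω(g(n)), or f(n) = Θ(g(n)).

n² vs n² + 5n + 1: f(n) = Θ(g(n)) — they are asymptotically equivalent (lower-order terms are dominated).

Answer: f(n) = Θ(g(n)) — they are asymptotically equivalent (lower-order terms are dominated).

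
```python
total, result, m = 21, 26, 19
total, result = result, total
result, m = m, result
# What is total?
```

Trace:
`total, result, m = 21, 26, 19` → total = 21; result = 26; m = 19
`total, result = result, total` → total = 26; result = 21
`result, m = m, result` → result = 19; m = 21
So total = 26

Answer: 26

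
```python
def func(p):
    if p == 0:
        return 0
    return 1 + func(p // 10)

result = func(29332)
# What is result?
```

Count of digits of 29332: 5

Answer: 5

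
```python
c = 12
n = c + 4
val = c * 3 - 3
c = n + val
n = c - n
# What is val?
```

Trace:
`c = 12` → c = 12
`n = c + 4` → n = 16
`val = c * 3 - 3` → val = 33
`c = n + val` → c = 49
`n = c - n` → n = 33
So val = 33

Answer: 33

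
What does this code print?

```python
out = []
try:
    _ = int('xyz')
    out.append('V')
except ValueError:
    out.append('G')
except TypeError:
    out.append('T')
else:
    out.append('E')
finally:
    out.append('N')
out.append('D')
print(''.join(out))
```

Execution trace: 'G' (except ValueError) → 'N' (finally) → 'D' (after the try/except). Output: GND

Answer: GND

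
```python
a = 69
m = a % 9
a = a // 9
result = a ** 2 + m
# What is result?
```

Trace:
`a = 69` → a = 69
`m = a % 9` → m = 6
`a = a // 9` → a = 7
`result = a ** 2 + m` → result = 55
So result = 55

Answer: 55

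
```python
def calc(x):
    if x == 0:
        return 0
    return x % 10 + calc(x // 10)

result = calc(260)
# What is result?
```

Sum of digits of 260: 0 + 6 + 2 = 8

Answer: 8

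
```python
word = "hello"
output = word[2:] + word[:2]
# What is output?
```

Trace:
`word = "hello"` → word = 'hello'
`output = word[2:] + word[:2]` → output = 'llohe'
So output = 'llohe'

Answer: 'llohe'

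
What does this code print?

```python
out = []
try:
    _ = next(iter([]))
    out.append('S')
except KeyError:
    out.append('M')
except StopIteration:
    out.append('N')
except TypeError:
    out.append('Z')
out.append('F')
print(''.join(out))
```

Execution trace: 'N' (except StopIteration) → 'F' (after the try/except). Output: NF

Answer: NF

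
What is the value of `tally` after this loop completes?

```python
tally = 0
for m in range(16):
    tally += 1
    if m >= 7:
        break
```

Loop breaks when m reaches 7, tally is 8
`tally` takes the values: 0 → 1 → 2 → 3 → 4 → 5 → 6 → 7 → 8

Answer: 8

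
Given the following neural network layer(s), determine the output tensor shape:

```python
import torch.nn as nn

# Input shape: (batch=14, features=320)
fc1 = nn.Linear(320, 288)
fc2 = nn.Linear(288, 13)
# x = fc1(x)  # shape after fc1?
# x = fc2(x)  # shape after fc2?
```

Input: (14, 320) -> after fc1: (14, 288) -> Output: (14, 13)

Answer: (14, 13)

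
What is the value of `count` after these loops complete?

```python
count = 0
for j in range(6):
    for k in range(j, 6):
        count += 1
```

Upper triangle: 6 + 5 + ... + 1
`count` takes the values: 0 → 1 → 2 → 3 → 4 → 5 → 6 → 7 → 8 → 9 → 10 → 11 → 12 → 13 → 14 → 15 → 16 → 17 → 18 → 19 → 20 → 21

Answer: 21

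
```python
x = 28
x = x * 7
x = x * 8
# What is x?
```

Trace:
`x = 28` → x = 28
`x = x * 7` → x = 196
`x = x * 8` → x = 1568
So x = 1568

Answer: 1568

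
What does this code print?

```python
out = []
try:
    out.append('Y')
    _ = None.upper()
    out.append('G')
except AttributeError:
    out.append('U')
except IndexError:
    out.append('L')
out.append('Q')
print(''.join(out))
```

Execution trace: 'Y' (try body) → 'U' (except AttributeError) → 'Q' (after the try/except). Output: YUQ

Answer: YUQ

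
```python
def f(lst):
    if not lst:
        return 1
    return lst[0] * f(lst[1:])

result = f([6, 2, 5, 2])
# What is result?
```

Product over [6, 2, 5, 2] = 6 * 2 * 5 * 2 = 120

Answer: 120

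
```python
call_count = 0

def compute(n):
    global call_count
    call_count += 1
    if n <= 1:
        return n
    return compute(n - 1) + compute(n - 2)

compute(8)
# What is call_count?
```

Calls(n) = 1 + Calls(n-1) + Calls(n-2); Calls(0)=Calls(1)=1. For n=8 this gives 67.

Answer: 67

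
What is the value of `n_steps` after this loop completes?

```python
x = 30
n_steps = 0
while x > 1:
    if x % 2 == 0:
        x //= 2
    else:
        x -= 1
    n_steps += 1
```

Steps to reduce 30 to 1
`n_steps` takes the values: 0 → 1 → 2 → 3 → 4 → 5 → 6 → 7

Answer: 7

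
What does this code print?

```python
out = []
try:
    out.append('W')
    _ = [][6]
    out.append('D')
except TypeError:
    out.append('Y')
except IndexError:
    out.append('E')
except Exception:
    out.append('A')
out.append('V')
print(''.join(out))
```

Execution trace: 'W' (try body) → 'E' (except IndexError) → 'V' (after the try/except). Output: WEV

Answer: WEV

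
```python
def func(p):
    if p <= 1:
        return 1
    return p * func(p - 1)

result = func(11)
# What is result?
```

func(11) = 11 * 10 * 9 * 8 * 7 * 6 * 5 * 4 * 3 * 2 * 1 = 39916800

Answer: 39916800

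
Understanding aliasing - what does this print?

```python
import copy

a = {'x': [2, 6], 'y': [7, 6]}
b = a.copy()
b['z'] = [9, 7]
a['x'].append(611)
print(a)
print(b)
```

Key concept: shallow copy of dict with mutable values.
Step by step:
`a = {'x': [2, 6], 'y': [7, 6]}` → a = {'x': [2, 6], 'y': [7, 6]}
`b = a.copy()` → b = {'x': [2, 6], 'y': [7, 6]}
`b['z'] = [9, 7]` → b = {'x': [2, 6], 'y': [7, 6], 'z': [9, 7]}
`a['x'].append(611)` → a = {'x': [2, 6, 611], 'y': [7, 6]}; b = {'x': [2, 6, 611], 'y': [7, 6], 'z': [9, 7]}
`print(a)` → prints {'x': [2, 6, 611], 'y': [7, 6]}
`print(b)` → prints {'x': [2, 6, 611], 'y': [7, 6], 'z': [9, 7]}

Answer:
{'x': [2, 6, 611], 'y': [7, 6]}
{'x': [2, 6, 611], 'y': [7, 6], 'z': [9, 7]}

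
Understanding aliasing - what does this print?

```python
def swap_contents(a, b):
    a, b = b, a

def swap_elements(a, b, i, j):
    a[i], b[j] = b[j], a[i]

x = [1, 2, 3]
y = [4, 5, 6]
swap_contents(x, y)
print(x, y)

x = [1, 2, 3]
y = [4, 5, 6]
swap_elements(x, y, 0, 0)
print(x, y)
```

Key concept: parameter rebinding vs mutation.
Step by step:
`x = [1, 2, 3]` → x = [1, 2, 3]
`y = [4, 5, 6]` → y = [4, 5, 6]
`swap_contents(x, y)` → no visible change to tracked variables
`print(x, y)` → prints [1, 2, 3] [4, 5, 6]
`x = [1, 2, 3]` → x = [1, 2, 3]
`y = [4, 5, 6]` → y = [4, 5, 6]
`swap_elements(x, y, 0, 0)` → x = [4, 2, 3]; y = [1, 5, 6]
`print(x, y)` → prints [4, 2, 3] [1, 5, 6]

Answer:
[1, 2, 3] [4, 5, 6]
[4, 2, 3] [1, 5, 6]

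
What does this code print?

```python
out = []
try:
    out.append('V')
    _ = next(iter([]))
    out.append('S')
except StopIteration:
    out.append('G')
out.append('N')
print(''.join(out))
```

Execution trace: 'V' (try body) → 'G' (except StopIteration) → 'N' (after the try/except). Output: VGN

Answer: VGN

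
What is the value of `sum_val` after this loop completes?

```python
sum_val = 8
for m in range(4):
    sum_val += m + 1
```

Start at 8, add 1 to 4 = 18
`sum_val` takes the values: 8 → 9 → 11 → 14 → 18

Answer: 18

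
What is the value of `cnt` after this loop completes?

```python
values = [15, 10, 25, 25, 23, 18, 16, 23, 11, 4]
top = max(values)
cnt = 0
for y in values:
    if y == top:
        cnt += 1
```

Count of max value 25 in [15, 10, 25, 25, 23, 18, 16, 23, 11, 4]
`cnt` takes the values: 0 → 1 → 2

Answer: 2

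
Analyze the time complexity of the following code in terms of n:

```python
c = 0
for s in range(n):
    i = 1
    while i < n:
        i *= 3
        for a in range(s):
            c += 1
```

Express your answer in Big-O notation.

Each loop level contributes: n × log n × n. Multiplying the contributions gives O(n^2 log n).

Answer: O(n^2 log n)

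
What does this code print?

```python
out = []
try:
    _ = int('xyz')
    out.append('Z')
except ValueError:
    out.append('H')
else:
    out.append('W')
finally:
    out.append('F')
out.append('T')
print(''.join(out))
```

Execution trace: 'H' (except ValueError) → 'F' (finally) → 'T' (after the try/except). Output: HFT

Answer: HFT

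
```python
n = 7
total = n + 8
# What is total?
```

Trace:
`n = 7` → n = 7
`total = n + 8` → total = 15
So total = 15

Answer: 15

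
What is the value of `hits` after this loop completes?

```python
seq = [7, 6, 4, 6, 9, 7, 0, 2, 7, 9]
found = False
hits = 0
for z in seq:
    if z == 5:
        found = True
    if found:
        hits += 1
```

Count elements after first 5 in [7, 6, 4, 6, 9, 7, 0, 2, 7, 9]
`hits` takes the values: 0

Answer: 0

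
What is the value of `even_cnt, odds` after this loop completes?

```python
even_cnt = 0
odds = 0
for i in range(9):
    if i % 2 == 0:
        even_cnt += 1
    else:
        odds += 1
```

Count evens and odds in range(9)
`even_cnt, odds` takes the values: (0, 0) → (1, 0) → (1, 1) → (2, 1) → (2, 2) → (3, 2) → (3, 3) → (4, 3) → (4, 4) → (5, 4)

Answer: 5, 4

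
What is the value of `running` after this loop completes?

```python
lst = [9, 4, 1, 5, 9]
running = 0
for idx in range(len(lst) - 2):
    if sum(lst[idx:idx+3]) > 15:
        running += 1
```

Count windows with sum > 15
`running` takes the values: 0

Answer: 0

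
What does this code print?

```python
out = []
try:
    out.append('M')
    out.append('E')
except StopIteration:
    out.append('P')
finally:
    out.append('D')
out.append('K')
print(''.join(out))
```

Execution trace: 'M' (try body) → 'E' (try body, no exception) → 'D' (finally) → 'K' (after the try/except). Output: MEDK

Answer: MEDK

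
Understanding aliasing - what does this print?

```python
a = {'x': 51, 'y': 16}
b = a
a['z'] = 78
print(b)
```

Key concept: dict aliasing.
Step by step:
`a = {'x': 51, 'y': 16}` → a = {'x': 51, 'y': 16}
`b = a` → b = {'x': 51, 'y': 16} (same object as a)
`a['z'] = 78` → a = {'x': 51, 'y': 16, 'z': 78} (same object as b); b = {'x': 51, 'y': 16, 'z': 78} (same object as a)
`print(b)` → prints {'x': 51, 'y': 16, 'z': 78}

Answer: {'x': 51, 'y': 16, 'z': 78}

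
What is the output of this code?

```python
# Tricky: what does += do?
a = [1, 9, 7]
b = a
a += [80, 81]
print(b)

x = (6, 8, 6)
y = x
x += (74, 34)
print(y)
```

Key concept: += behavior differs for mutable vs immutable.
Step by step:
`a = [1, 9, 7]` → a = [1, 9, 7]
`b = a` → b = [1, 9, 7] (same object as a)
`a += [80, 81]` → a = [1, 9, 7, 80, 81] (same object as b); b = [1, 9, 7, 80, 81] (same object as a)
`print(b)` → prints [1, 9, 7, 80, 81]
`x = (6, 8, 6)` → x = (6, 8, 6)
`y = x` → y = (6, 8, 6)
`x += (74, 34)` → x = (6, 8, 6, 74, 34)
`print(y)` → prints (6, 8, 6)

Answer:
[1, 9, 7, 80, 81]
(6, 8, 6)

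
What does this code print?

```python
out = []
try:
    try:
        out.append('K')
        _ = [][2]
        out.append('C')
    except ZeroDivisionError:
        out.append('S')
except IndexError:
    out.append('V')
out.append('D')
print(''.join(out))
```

Execution trace: 'K' (try body) → 'V' (outer except IndexError) → 'D' (after the try/except). Output: KVD

Answer: KVD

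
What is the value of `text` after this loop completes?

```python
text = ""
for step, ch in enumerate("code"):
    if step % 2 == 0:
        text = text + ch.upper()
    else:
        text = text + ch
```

Uppercase even positions in 'code'
`text` takes the values: "" → "C" → "Co" → "CoD" → "CoDe"

Answer: "CoDe"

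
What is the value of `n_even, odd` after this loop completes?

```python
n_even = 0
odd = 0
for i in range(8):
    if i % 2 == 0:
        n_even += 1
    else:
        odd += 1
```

Count evens and odds in range(8)
`n_even, odd` takes the values: (0, 0) → (1, 0) → (1, 1) → (2, 1) → (2, 2) → (3, 2) → (3, 3) → (4, 3) → (4, 4)

Answer: 4, 4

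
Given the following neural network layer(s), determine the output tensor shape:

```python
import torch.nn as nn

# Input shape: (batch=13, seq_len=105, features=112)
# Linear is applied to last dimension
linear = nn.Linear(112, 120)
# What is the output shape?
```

Input: (13, 105, 112) -> Output: (13, 105, 120)

Answer: (13, 105, 120)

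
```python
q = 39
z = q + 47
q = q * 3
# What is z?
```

Trace:
`q = 39` → q = 39
`z = q + 47` → z = 86
`q = q * 3` → q = 117
So z = 86

Answer: 86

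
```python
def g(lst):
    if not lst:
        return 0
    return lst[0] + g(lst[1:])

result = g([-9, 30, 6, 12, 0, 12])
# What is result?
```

(-9) + 30 + 6 + 12 + 0 + 12 + 0 = 51

Answer: 51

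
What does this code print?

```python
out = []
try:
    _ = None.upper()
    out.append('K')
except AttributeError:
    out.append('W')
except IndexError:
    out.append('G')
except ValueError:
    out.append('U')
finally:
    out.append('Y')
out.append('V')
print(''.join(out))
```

Execution trace: 'W' (except AttributeError) → 'Y' (finally) → 'V' (after the try/except). Output: WYV

Answer: WYV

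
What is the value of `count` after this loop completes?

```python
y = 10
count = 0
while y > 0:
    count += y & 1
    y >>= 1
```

Count set bits in 10 (binary: 0b1010)
`count` takes the values: 0 → 1 → 2

Answer: 2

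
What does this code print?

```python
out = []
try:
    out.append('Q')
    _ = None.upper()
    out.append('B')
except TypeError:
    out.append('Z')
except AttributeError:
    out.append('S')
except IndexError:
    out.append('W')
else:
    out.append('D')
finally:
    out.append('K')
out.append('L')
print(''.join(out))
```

Execution trace: 'Q' (try body) → 'S' (except AttributeError) → 'K' (finally) → 'L' (after the try/except). Output: QSKL

Answer: QSKL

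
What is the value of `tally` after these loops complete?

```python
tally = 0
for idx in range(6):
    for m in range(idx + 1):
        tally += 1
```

Triangle: 1 + 2 + ... + 6
`tally` takes the values: 0 → 1 → 2 → 3 → 4 → 5 → 6 → 7 → 8 → 9 → 10 → 11 → 12 → 13 → 14 → 15 → 16 → 17 → 18 → 19 → 20 → 21

Answer: 21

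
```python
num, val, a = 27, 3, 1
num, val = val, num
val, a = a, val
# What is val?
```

Trace:
`num, val, a = 27, 3, 1` → num = 27; val = 3; a = 1
`num, val = val, num` → num = 3; val = 27
`val, a = a, val` → val = 1; a = 27
So val = 1

Answer: 1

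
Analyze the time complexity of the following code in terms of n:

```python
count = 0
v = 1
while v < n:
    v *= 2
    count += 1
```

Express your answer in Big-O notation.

Each loop level contributes: log n. Multiplying the contributions gives O(log n).

Answer: O(log n)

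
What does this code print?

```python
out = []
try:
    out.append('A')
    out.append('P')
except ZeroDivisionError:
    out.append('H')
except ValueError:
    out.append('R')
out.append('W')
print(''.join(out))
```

Execution trace: 'A' (try body) → 'P' (try body, no exception) → 'W' (after the try/except). Output: APW

Answer: APW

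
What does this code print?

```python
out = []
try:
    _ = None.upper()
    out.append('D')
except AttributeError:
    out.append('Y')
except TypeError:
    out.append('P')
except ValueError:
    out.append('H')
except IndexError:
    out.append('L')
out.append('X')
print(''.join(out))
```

Execution trace: 'Y' (except AttributeError) → 'X' (after the try/except). Output: YX

Answer: YX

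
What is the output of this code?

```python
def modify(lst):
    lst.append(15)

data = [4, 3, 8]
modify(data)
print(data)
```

Key concept: function modifies passed list.
Step by step:
`data = [4, 3, 8]` → data = [4, 3, 8]
`modify(data)` → data = [4, 3, 8, 15]
`print(data)` → prints [4, 3, 8, 15]

Answer: [4, 3, 8, 15]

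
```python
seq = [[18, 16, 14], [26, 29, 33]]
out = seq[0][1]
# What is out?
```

Trace:
`seq = [[18, 16, 14], [26, 29, 33]]` → seq = [[18, 16, 14], [26, 29, 33]]
`out = seq[0][1]` → out = 16
So out = 16

Answer: 16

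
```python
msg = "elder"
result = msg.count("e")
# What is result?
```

Trace:
`msg = "elder"` → msg = 'elder'
`result = msg.count("e")` → result = 2
So result = 2

Answer: 2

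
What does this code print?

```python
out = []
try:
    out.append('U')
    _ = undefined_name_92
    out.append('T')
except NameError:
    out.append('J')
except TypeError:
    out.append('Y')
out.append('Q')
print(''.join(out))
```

Execution trace: 'U' (try body) → 'J' (except NameError) → 'Q' (after the try/except). Output: UJQ

Answer: UJQ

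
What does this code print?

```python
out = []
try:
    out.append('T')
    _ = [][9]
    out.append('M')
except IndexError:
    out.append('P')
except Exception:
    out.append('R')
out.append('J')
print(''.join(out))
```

Execution trace: 'T' (try body) → 'P' (except IndexError) → 'J' (after the try/except). Output: TPJ

Answer: TPJ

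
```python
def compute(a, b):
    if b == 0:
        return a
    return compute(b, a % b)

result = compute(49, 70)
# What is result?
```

compute(49, 70) -> compute(70, 49) -> compute(49, 21) -> compute(21, 7) -> compute(7, 0) -> 7

Answer: 7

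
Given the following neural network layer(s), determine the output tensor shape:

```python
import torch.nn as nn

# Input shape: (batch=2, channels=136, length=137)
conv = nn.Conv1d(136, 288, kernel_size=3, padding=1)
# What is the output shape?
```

Input: (2, 136, 137) -> Output: (2, 288, 137)

Answer: (2, 288, 137)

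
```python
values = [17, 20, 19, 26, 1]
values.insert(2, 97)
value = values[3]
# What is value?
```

Trace:
`values = [17, 20, 19, 26, 1]` → values = [17, 20, 19, 26, 1]
`values.insert(2, 97)` → values = [17, 20, 97, 19, 26, 1]
`value = values[3]` → value = 19
So value = 19

Answer: 19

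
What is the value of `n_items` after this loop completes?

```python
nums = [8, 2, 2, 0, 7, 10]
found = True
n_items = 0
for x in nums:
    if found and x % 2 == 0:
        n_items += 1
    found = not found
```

Count even values at even positions
`n_items` takes the values: 0 → 1 → 2

Answer: 2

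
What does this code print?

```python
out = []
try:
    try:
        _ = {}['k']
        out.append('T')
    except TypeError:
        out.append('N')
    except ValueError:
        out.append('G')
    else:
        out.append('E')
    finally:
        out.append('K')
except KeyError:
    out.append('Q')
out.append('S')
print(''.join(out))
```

Execution trace: 'K' (finally) → 'Q' (outer except KeyError) → 'S' (after the try/except). Output: KQS

Answer: KQS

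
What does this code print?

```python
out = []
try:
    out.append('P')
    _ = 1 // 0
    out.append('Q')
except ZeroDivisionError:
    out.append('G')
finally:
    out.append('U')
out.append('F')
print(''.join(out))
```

Execution trace: 'P' (try body) → 'G' (except ZeroDivisionError) → 'U' (finally) → 'F' (after the try/except). Output: PGUF

Answer: PGUF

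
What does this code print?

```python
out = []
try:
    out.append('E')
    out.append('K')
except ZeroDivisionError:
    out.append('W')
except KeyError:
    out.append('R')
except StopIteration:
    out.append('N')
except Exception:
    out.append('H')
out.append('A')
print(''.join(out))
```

Execution trace: 'E' (try body) → 'K' (try body, no exception) → 'A' (after the try/except). Output: EKA

Answer: EKA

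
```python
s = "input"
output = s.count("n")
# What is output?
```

Trace:
`s = "input"` → s = 'input'
`output = s.count("n")` → output = 1
So output = 1

Answer: 1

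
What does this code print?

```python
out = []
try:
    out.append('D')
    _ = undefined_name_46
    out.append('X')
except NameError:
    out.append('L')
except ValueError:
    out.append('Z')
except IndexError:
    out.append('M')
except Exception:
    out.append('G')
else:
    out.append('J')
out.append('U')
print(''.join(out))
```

Execution trace: 'D' (try body) → 'L' (except NameError) → 'U' (after the try/except). Output: DLU

Answer: DLU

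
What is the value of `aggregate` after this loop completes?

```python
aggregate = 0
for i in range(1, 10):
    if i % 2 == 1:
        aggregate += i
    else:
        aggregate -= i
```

Add odd, subtract even
`aggregate` takes the values: 0 → 1 → -1 → 2 → -2 → 3 → -3 → 4 → -4 → 5

Answer: 5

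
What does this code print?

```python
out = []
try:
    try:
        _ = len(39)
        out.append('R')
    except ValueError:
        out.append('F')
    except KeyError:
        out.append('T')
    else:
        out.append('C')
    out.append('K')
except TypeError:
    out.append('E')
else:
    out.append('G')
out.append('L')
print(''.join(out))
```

Execution trace: 'E' (except TypeError) → 'L' (after the try/except). Output: EL

Answer: EL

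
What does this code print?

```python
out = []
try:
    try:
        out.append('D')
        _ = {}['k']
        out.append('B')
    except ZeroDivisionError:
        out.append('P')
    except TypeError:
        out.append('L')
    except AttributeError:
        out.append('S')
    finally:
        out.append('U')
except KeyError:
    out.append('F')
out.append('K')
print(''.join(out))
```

Execution trace: 'D' (try body) → 'U' (finally) → 'F' (outer except KeyError) → 'K' (after the try/except). Output: DUFK

Answer: DUFK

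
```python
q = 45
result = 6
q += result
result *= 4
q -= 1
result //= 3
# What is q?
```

Trace:
`q = 45` → q = 45
`result = 6` → result = 6
`q += result` → q = 51
`result *= 4` → result = 24
`q -= 1` → q = 50
`result //= 3` → result = 8
So q = 50

Answer: 50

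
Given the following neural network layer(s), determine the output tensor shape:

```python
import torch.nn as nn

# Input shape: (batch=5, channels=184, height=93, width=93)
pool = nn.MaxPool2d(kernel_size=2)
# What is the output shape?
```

Input: (5, 184, 93, 93) -> Output: (5, 184, 46, 46)

Answer: (5, 184, 46, 46)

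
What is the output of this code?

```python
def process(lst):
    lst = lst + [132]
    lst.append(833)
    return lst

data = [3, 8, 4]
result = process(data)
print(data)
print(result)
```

Key concept: rebinding parameter vs mutation.
Step by step:
`data = [3, 8, 4]` → data = [3, 8, 4]
`result = process(data)` → result = [3, 8, 4, 132, 833]
`print(data)` → prints [3, 8, 4]
`print(result)` → prints [3, 8, 4, 132, 833]

Answer:
[3, 8, 4]
[3, 8, 4, 132, 833]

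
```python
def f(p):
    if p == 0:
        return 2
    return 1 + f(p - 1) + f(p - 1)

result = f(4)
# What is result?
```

f(p) = 1 + 2·f(p-1), f(0)=2. Closed form: (2+1)·2^4 - 1 = 47.

Answer: 47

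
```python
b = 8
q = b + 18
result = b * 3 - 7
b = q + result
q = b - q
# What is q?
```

Trace:
`b = 8` → b = 8
`q = b + 18` → q = 26
`result = b * 3 - 7` → result = 17
`b = q + result` → b = 43
`q = b - q` → q = 17
So q = 17

Answer: 17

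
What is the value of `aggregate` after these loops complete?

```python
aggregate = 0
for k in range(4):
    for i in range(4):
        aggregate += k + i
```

Sum of all k+i for k,i in 4x4
`aggregate` takes the values: 0 → 1 → 3 → 6 → 7 → 9 → 12 → 16 → 18 → 21 → 25 → 30 → 33 → 37 → 42 → 48

Answer: 48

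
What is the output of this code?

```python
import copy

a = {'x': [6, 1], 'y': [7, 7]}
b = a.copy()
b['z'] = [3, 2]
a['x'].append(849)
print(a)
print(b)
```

Key concept: shallow copy of dict with mutable values.
Step by step:
`a = {'x': [6, 1], 'y': [7, 7]}` → a = {'x': [6, 1], 'y': [7, 7]}
`b = a.copy()` → b = {'x': [6, 1], 'y': [7, 7]}
`b['z'] = [3, 2]` → b = {'x': [6, 1], 'y': [7, 7], 'z': [3, 2]}
`a['x'].append(849)` → a = {'x': [6, 1, 849], 'y': [7, 7]}; b = {'x': [6, 1, 849], 'y': [7, 7], 'z': [3, 2]}
`print(a)` → prints {'x': [6, 1, 849], 'y': [7, 7]}
`print(b)` → prints {'x': [6, 1, 849], 'y': [7, 7], 'z': [3, 2]}

Answer:
{'x': [6, 1, 849], 'y': [7, 7]}
{'x': [6, 1, 849], 'y': [7, 7], 'z': [3, 2]}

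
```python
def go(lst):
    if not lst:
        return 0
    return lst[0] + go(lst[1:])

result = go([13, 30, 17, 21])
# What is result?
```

13 + 30 + 17 + 21 + 0 = 81

Answer: 81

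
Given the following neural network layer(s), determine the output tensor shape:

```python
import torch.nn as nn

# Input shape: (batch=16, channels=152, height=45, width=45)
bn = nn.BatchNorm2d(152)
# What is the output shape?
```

Input: (16, 152, 45, 45) -> Output: (16, 152, 45, 45)

Answer: (16, 152, 45, 45)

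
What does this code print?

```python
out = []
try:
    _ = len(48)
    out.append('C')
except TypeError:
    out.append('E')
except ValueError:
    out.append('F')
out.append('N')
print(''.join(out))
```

Execution trace: 'E' (except TypeError) → 'N' (after the try/except). Output: EN

Answer: EN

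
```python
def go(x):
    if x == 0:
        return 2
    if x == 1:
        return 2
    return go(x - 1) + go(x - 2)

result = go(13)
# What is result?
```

Build up from base cases: go(0)=2, go(1)=2, go(2)=4, go(3)=6, go(4)=10, go(5)=16, go(6)=26, ..., go(13)=754

Answer: 754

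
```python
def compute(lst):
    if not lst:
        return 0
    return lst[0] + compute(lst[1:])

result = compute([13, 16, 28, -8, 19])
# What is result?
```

13 + 16 + 28 + (-8) + 19 + 0 = 68

Answer: 68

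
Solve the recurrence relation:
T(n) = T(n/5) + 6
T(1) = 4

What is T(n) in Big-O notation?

Each step divides n by 5 and adds 6. After log_5(n) steps we reach T(1)=4. So T(n) = 6·log_5(n) + 4 = O(log n).

Answer: O(log n)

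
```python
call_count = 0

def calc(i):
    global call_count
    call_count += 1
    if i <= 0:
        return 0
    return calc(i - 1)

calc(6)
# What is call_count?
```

Linear recursion stepping by 1: 7 calls from i=6 down to ≤0.

Answer: 7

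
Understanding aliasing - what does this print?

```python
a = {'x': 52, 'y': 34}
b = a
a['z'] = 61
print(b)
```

Key concept: dict aliasing.
Step by step:
`a = {'x': 52, 'y': 34}` → a = {'x': 52, 'y': 34}
`b = a` → b = {'x': 52, 'y': 34} (same object as a)
`a['z'] = 61` → a = {'x': 52, 'y': 34, 'z': 61} (same object as b); b = {'x': 52, 'y': 34, 'z': 61} (same object as a)
`print(b)` → prints {'x': 52, 'y': 34, 'z': 61}

Answer: {'x': 52, 'y': 34, 'z': 61}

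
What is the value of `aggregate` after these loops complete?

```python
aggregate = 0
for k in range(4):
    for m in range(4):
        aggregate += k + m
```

Sum of all k+m for k,m in 4x4
`aggregate` takes the values: 0 → 1 → 3 → 6 → 7 → 9 → 12 → 16 → 18 → 21 → 25 → 30 → 33 → 37 → 42 → 48

Answer: 48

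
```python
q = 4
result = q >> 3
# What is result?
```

Trace:
`q = 4` → q = 4
`result = q >> 3` → result = 0
So result = 0

Answer: 0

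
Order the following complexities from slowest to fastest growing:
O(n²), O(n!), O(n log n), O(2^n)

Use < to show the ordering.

Ordered by growth rate: O(n log n) < O(n²) < O(2^n) < O(n!)

Answer: O(n log n) < O(n²) < O(2^n) < O(n!)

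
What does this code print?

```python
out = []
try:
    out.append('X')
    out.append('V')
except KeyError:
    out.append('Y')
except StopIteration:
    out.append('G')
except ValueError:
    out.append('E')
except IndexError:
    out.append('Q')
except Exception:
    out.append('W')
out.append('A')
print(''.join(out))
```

Execution trace: 'X' (try body) → 'V' (try body, no exception) → 'A' (after the try/except). Output: XVA

Answer: XVA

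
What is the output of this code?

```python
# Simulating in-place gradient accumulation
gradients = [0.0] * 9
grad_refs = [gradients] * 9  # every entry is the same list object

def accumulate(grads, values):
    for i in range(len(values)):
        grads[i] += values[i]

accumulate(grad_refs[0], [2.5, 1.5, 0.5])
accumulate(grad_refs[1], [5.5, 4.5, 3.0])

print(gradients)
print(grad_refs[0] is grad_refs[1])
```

Key concept: gradient accumulation aliasing.
Step by step:
`gradients = [0.0] * 9` → gradients = [0.0, 0.0, 0.0, 0.0, 0.0, 0.0, 0.0, 0.0, 0.0]
`grad_refs = [gradients] * 9` → grad_refs = [[0.0, 0.0, 0.0, 0.0, 0.0, 0.0, 0.0, 0.0, 0.0], [0.0, 0.0, 0.0, 0.0, 0.0, 0.0, 0.0, 0.0, 0.0], [0.0, 0.0, 0.0, 0.0, 0.0, 0.0, 0.0, 0.0, 0.0], [0.0, 0.0, 0.0, 0.0, 0.0, 0.0, 0.0, 0.0, 0.0], [0.0, 0.0, 0.0, 0.0, 0.0, 0.0, 0.0, 0.0, 0.0], [0.0, 0.0, 0.0, 0.0, 0.0, 0.0, 0.0, 0.0, 0.0], [0.0, 0.0, 0.0, 0.0, 0.0, 0.0, 0.0, 0.0, 0.0], [0.0, 0.0, 0.0, 0.0, 0.0, 0.0, 0.0, 0.0, 0.0], [0.0, 0.0, 0.0, 0.0, 0.0, 0.0, 0.0, 0.0, 0.0]]
`accumulate(grad_refs[0], [2.5, 1.5, 0.5])` → gradients = [2.5, 1.5, 0.5, 0.0, 0.0, 0.0, 0.0, 0.0, 0.0]; grad_refs = [[2.5, 1.5, 0.5, 0.0, 0.0, 0.0, 0.0, 0.0, 0.0], [2.5, 1.5, 0.5, 0.0, 0.0, 0.0, 0.0, 0.0, 0.0], [2.5, 1.5, 0.5, 0.0, 0.0, 0.0, 0.0, 0.0, 0.0], [2.5, 1.5, 0.5, 0.0, 0.0, 0.0, 0.0, 0.0, 0.0], [2.5, 1.5, 0.5, 0.0, 0.0, 0.0, 0.0, 0.0, 0.0], [2.5, 1.5, 0.5, 0.0, 0.0, 0.0, 0.0, 0.0, 0.0], [2.5, 1.5, 0.5, 0.0, 0.0, 0.0, 0.0, 0.0, 0.0], [2.5, 1.5, 0.5, 0.0, 0.0, 0.0, 0.0, 0.0, 0.0], [2.5, 1.5, 0.5, 0.0, 0.0, 0.0, 0.0, 0.0, 0.0]]
`accumulate(grad_refs[1], [5.5, 4.5, 3.0])` → gradients = [8.0, 6.0, 3.5, 0.0, 0.0, 0.0, 0.0, 0.0, 0.0]; grad_refs = [[8.0, 6.0, 3.5, 0.0, 0.0, 0.0, 0.0, 0.0, 0.0], [8.0, 6.0, 3.5, 0.0, 0.0, 0.0, 0.0, 0.0, 0.0], [8.0, 6.0, 3.5, 0.0, 0.0, 0.0, 0.0, 0.0, 0.0], [8.0, 6.0, 3.5, 0.0, 0.0, 0.0, 0.0, 0.0, 0.0], [8.0, 6.0, 3.5, 0.0, 0.0, 0.0, 0.0, 0.0, 0.0], [8.0, 6.0, 3.5, 0.0, 0.0, 0.0, 0.0, 0.0, 0.0], [8.0, 6.0, 3.5, 0.0, 0.0, 0.0, 0.0, 0.0, 0.0], [8.0, 6.0, 3.5, 0.0, 0.0, 0.0, 0.0, 0.0, 0.0], [8.0, 6.0, 3.5, 0.0, 0.0, 0.0, 0.0, 0.0, 0.0]]
`print(gradients)` → prints [8.0, 6.0, 3.5, 0.0, 0.0, 0.0, 0.0, 0.0, 0.0]
`print(grad_refs[0] is grad_refs[1])` → prints True

Answer:
[8.0, 6.0, 3.5, 0.0, 0.0, 0.0, 0.0, 0.0, 0.0]
True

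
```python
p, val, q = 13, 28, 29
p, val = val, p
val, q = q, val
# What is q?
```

Trace:
`p, val, q = 13, 28, 29` → p = 13; val = 28; q = 29
`p, val = val, p` → p = 28; val = 13
`val, q = q, val` → val = 29; q = 13
So q = 13

Answer: 13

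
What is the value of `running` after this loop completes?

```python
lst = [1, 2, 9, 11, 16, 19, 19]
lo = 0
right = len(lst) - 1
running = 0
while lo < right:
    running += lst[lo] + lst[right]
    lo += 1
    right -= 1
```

Sum of pairs from ends
`running` takes the values: 0 → 20 → 41 → 66

Answer: 66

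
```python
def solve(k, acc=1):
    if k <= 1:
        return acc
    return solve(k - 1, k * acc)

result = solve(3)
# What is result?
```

Accumulator trace (n, acc): (3, 1) -> (2, 3) -> (1, 6) -> return 6

Answer: 6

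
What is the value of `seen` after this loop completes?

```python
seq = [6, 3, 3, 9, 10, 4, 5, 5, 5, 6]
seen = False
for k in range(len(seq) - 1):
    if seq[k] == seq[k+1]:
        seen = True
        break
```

Check consecutive duplicates in [6, 3, 3, 9, 10, 4, 5, 5, 5, 6]
`seen` takes the values: False → True

Answer: True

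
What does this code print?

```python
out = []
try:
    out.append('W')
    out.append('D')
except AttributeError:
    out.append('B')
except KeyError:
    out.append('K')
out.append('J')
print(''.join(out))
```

Execution trace: 'W' (try body) → 'D' (try body, no exception) → 'J' (after the try/except). Output: WDJ

Answer: WDJ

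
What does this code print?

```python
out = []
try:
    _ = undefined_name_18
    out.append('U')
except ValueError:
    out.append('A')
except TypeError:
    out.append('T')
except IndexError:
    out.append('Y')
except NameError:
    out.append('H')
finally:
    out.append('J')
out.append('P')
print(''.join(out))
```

Execution trace: 'H' (except NameError) → 'J' (finally) → 'P' (after the try/except). Output: HJP

Answer: HJP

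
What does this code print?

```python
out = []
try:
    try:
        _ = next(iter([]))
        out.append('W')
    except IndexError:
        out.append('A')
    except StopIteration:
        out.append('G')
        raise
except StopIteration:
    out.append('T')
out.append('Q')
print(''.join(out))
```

Execution trace: 'G' (inner except StopIteration) → 'T' (outer except StopIteration) → 'Q' (after the try/except). Output: GTQ

Answer: GTQ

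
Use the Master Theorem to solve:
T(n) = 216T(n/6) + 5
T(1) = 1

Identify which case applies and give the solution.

a=216, b=6, f(n)=5. log_6(216) = 3. Since c=0 < 3, Case 1 applies: T(n) = Θ(n^log_b(a)) = O(n^3).

Answer: O(n^3) - Case 1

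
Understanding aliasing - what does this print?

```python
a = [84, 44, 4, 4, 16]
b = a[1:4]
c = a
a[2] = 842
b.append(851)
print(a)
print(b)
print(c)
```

Key concept: slice vs alias.
Step by step:
`a = [84, 44, 4, 4, 16]` → a = [84, 44, 4, 4, 16]
`b = a[1:4]` → b = [44, 4, 4]
`c = a` → c = [84, 44, 4, 4, 16] (same object as a)
`a[2] = 842` → a = [84, 44, 842, 4, 16] (same object as c); c = [84, 44, 842, 4, 16] (same object as a)
`b.append(851)` → b = [44, 4, 4, 851]
`print(a)` → prints [84, 44, 842, 4, 16]
`print(b)` → prints [44, 4, 4, 851]
`print(c)` → prints [84, 44, 842, 4, 16]

Answer:
[84, 44, 842, 4, 16]
[44, 4, 4, 851]
[84, 44, 842, 4, 16]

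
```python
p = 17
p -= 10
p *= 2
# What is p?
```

Trace:
`p = 17` → p = 17
`p -= 10` → p = 7
`p *= 2` → p = 14
So p = 14

Answer: 14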